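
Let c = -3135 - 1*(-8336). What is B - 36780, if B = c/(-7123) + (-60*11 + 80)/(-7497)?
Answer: -115536968161/3141243 ≈ -36781.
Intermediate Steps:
c = 5201 (c = -3135 + 8336 = 5201)
B = -2050621/3141243 (B = 5201/(-7123) + (-60*11 + 80)/(-7497) = 5201*(-1/7123) + (-660 + 80)*(-1/7497) = -5201/7123 - 580*(-1/7497) = -5201/7123 + 580/7497 = -2050621/3141243 ≈ -0.65281)
B - 36780 = -2050621/3141243 - 36780 = -115536968161/3141243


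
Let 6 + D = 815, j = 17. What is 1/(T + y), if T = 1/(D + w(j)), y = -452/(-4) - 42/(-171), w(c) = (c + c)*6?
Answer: 57741/6538972 ≈ 0.0088303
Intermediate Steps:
D = 809 (D = -6 + 815 = 809)
w(c) = 12*c (w(c) = (2*c)*6 = 12*c)
y = 6455/57 (y = -452*(-1/4) - 42*(-1/171) = 113 + 14/57 = 6455/57 ≈ 113.25)
T = 1/1013 (T = 1/(809 + 12*17) = 1/(809 + 204) = 1/1013 ≈ 0.00098717)
1/(T + y) = 1/(1/1013 + 6455/57) = 1/(6538972/57741) = 57741/6538972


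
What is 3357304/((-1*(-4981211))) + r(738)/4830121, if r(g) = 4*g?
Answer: 16230889088656/24059851856531 ≈ 0.67460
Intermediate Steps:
3357304/((-1*(-4981211))) + r(738)/4830121 = 3357304/((-1*(-4981211))) + (4*738)/4830121 = 3357304/4981211 + 2952*(1/4830121) = 3357304*(1/4981211) + 2952/4830121 = 3357304/4981211 + 2952/4830121 = 16230889088656/24059851856531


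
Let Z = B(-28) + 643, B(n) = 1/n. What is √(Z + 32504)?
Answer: √6496805/14 ≈ 182.06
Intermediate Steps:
Z = 18003/28 (Z = 1/(-28) + 643 = -1/28 + 643 = 18003/28 ≈ 642.96)
√(Z + 32504) = √(18003/28 + 32504) = √(928115/28) = √6496805/14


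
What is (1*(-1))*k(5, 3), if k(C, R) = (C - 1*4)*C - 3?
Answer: -2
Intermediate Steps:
k(C, R) = -3 + C*(-4 + C) (k(C, R) = (C - 4)*C - 3 = (-4 + C)*C - 3 = C*(-4 + C) - 3 = -3 + C*(-4 + C))
(1*(-1))*k(5, 3) = (1*(-1))*(-3 + 5² - 4*5) = -(-3 + 25 - 20) = -1*2 = -2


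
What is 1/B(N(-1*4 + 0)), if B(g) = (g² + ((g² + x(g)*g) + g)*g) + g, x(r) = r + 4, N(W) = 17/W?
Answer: -32/1581 ≈ -0.020240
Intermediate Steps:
x(r) = 4 + r
B(g) = g + g² + g*(g + g² + g*(4 + g)) (B(g) = (g² + ((g² + (4 + g)*g) + g)*g) + g = (g² + ((g² + g*(4 + g)) + g)*g) + g = (g² + (g + g² + g*(4 + g))*g) + g = (g² + g*(g + g² + g*(4 + g))) + g = g + g² + g*(g + g² + g*(4 + g)))
1/B(N(-1*4 + 0)) = 1/((17/(-1*4 + 0))*(1 + 2*(17/(-1*4 + 0))² + 6*(17/(-1*4 + 0)))) = 1/((17/(-4 + 0))*(1 + 2*(17/(-4 + 0))² + 6*(17/(-4 + 0)))) = 1/((17/(-4))*(1 + 2*(17/(-4))² + 6*(17/(-4)))) = 1/((17*(-¼))*(1 + 2*(17*(-¼))² + 6*(17*(-¼)))) = 1/(-17*(1 + 2*(-17/4)² + 6*(-17/4))/4) = 1/(-17*(1 + 2*(289/16) - 51/2)/4) = 1/(-17*(1 + 289/8 - 51/2)/4) = 1/(-17/4*93/8) = 1/(-1581/32) = -32/1581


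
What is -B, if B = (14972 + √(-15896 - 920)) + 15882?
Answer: -30854 - 4*I*√1051 ≈ -30854.0 - 129.68*I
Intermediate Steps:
B = 30854 + 4*I*√1051 (B = (14972 + √(-16816)) + 15882 = (14972 + 4*I*√1051) + 15882 = 30854 + 4*I*√1051 ≈ 30854.0 + 129.68*I)
-B = -(30854 + 4*I*√1051) = -30854 - 4*I*√1051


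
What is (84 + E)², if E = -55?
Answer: 841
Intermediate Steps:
(84 + E)² = (84 - 55)² = 29² = 841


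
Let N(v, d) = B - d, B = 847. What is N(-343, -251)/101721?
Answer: 366/33907 ≈ 0.010794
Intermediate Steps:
N(v, d) = 847 - d
N(-343, -251)/101721 = (847 - 1*(-251))/101721 = (847 + 251)*(1/101721) = 1098*(1/101721) = 366/33907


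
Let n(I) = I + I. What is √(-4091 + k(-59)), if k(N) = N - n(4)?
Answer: 3*I*√462 ≈ 64.483*I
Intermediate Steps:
n(I) = 2*I
k(N) = -8 + N (k(N) = N - 2*4 = N - 1*8 = N - 8 = -8 + N)
√(-4091 + k(-59)) = √(-4091 + (-8 - 59)) = √(-4091 - 67) = √(-4158) = 3*I*√462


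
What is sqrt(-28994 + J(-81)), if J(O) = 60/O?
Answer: I*sqrt(2348574)/9 ≈ 170.28*I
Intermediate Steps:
sqrt(-28994 + J(-81)) = sqrt(-28994 + 60/(-81)) = sqrt(-28994 + 60*(-1/81)) = sqrt(-28994 - 20/27) = sqrt(-782858/27) = I*sqrt(2348574)/9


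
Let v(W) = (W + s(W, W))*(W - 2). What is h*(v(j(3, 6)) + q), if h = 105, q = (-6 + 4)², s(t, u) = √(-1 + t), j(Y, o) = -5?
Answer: 4095 - 735*I*√6 ≈ 4095.0 - 1800.4*I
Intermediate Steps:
q = 4 (q = (-2)² = 4)
v(W) = (-2 + W)*(W + √(-1 + W)) (v(W) = (W + √(-1 + W))*(W - 2) = (W + √(-1 + W))*(-2 + W) = (-2 + W)*(W + √(-1 + W)))
h*(v(j(3, 6)) + q) = 105*(((-5)² - 2*(-5) - 2*√(-1 - 5) - 5*√(-1 - 5)) + 4) = 105*((25 + 10 - 2*I*√6 - 5*I*√6) + 4) = 105*((35 - 7*I*√6) + 4) = 105*(39 - 7*I*√6) = 4095 - 735*I*√6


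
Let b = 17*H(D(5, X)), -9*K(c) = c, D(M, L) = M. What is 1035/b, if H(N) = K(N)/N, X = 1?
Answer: -9315/17 ≈ -547.94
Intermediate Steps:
K(c) = -c/9
H(N) = -⅑ (H(N) = (-N/9)/N = -⅑)
b = -17/9 (b = 17*(-⅑) = -17/9 ≈ -1.8889)
1035/b = 1035/(-17/9) = 1035*(-9/17) = -9315/17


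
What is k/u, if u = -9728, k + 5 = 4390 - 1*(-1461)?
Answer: -2923/4864 ≈ -0.60095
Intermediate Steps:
k = 5846 (k = -5 + (4390 - 1*(-1461)) = -5 + (4390 + 1461) = -5 + 5851 = 5846)
k/u = 5846/(-9728) = 5846*(-1/9728) = -2923/4864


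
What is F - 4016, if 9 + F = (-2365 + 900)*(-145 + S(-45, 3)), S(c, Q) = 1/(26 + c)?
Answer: 3961065/19 ≈ 2.0848e+5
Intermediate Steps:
F = 4037369/19 (F = -9 + (-2365 + 900)*(-145 + 1/(26 - 45)) = -9 - 1465*(-145 + 1/(-19)) = -9 - 1465*(-145 - 1/19) = -9 - 1465*(-2756/19) = -9 + 4037540/19 = 4037369/19 ≈ 2.1249e+5)
F - 4016 = 4037369/19 - 4016 = 3961065/19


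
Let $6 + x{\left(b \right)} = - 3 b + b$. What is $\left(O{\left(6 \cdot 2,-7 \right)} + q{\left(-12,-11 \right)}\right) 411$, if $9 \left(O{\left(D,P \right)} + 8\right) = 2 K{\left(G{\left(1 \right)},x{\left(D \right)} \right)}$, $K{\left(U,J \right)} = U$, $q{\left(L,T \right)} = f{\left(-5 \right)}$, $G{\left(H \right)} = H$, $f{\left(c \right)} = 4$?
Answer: $- \frac{4658}{3} \approx -1552.7$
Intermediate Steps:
$x{\left(b \right)} = -6 - 2 b$ ($x{\left(b \right)} = -6 + \left(- 3 b + b\right) = -6 - 2 b$)
$q{\left(L,T \right)} = 4$
$O{\left(D,P \right)} = - \frac{70}{9}$ ($O{\left(D,P \right)} = -8 + \frac{2 \cdot 1}{9} = -8 + \frac{1}{9} \cdot 2 = -8 + \frac{2}{9} = - \frac{70}{9}$)
$\left(O{\left(6 \cdot 2,-7 \right)} + q{\left(-12,-11 \right)}\right) 411 = \left(- \frac{70}{9} + 4\right) 411 = \left(- \frac{34}{9}\right) 411 = - \frac{4658}{3}$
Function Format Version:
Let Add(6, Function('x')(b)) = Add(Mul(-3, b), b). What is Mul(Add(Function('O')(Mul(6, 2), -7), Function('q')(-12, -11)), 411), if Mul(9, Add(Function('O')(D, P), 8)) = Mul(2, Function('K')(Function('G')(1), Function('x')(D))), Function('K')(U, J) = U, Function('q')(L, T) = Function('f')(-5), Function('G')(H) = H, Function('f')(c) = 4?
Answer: Rational(-4658, 3) ≈ -1552.7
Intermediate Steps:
Function('x')(b) = Add(-6, Mul(-2, b)) (Function('x')(b) = Add(-6, Add(Mul(-3, b), b)) = Add(-6, Mul(-2, b)))
Function('q')(L, T) = 4
Function('O')(D, P) = Rational(-70, 9) (Function('O')(D, P) = Add(-8, Mul(Rational(1, 9), Mul(2, 1))) = Add(-8, Mul(Rational(1, 9), 2)) = Add(-8, Rational(2, 9)) = Rational(-70, 9))
Mul(Add(Function('O')(Mul(6, 2), -7), Function('q')(-12, -11)), 411) = Mul(Add(Rational(-70, 9), 4), 411) = Mul(Rational(-34, 9), 411) = Rational(-4658, 3)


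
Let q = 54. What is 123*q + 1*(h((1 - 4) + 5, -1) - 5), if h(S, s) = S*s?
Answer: 6635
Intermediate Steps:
123*q + 1*(h((1 - 4) + 5, -1) - 5) = 123*54 + 1*(((1 - 4) + 5)*(-1) - 5) = 6642 + 1*((-3 + 5)*(-1) - 5) = 6642 + 1*(2*(-1) - 5) = 6642 + 1*(-2 - 5) = 6642 + 1*(-7) = 6642 - 7 = 6635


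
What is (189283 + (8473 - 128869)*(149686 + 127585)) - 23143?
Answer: -33382153176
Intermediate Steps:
(189283 + (8473 - 128869)*(149686 + 127585)) - 23143 = (189283 - 120396*277271) - 23143 = (189283 - 33382319316) - 23143 = -33382130033 - 23143 = -33382153176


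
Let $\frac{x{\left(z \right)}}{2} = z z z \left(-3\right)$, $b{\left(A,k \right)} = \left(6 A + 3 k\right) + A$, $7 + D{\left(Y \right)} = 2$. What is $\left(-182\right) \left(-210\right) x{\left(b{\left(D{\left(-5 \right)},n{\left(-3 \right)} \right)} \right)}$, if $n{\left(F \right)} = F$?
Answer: $19534394880$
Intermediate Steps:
$D{\left(Y \right)} = -5$ ($D{\left(Y \right)} = -7 + 2 = -5$)
$b{\left(A,k \right)} = 3 k + 7 A$ ($b{\left(A,k \right)} = \left(3 k + 6 A\right) + A = 3 k + 7 A$)
$x{\left(z \right)} = - 6 z^{3}$ ($x{\left(z \right)} = 2 z z z \left(-3\right) = 2 z z^{2} \left(-3\right) = 2 z^{3} \left(-3\right) = 2 \left(- 3 z^{3}\right) = - 6 z^{3}$)
$\left(-182\right) \left(-210\right) x{\left(b{\left(D{\left(-5 \right)},n{\left(-3 \right)} \right)} \right)} = \left(-182\right) \left(-210\right) \left(- 6 \left(3 \left(-3\right) + 7 \left(-5\right)\right)^{3}\right) = 38220 \left(- 6 \left(-9 - 35\right)^{3}\right) = 38220 \left(- 6 \left(-44\right)^{3}\right) = 38220 \left(\left(-6\right) \left(-85184\right)\right) = 38220 \cdot 511104 = 19534394880$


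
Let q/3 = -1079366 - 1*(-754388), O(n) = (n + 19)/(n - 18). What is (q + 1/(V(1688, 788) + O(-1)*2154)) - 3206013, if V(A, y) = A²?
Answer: -226184065049489/54098764 ≈ -4.1809e+6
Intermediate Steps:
O(n) = (19 + n)/(-18 + n)
q = -974934 (q = 3*(-1079366 - 1*(-754388)) = 3*(-1079366 + 754388) = 3*(-324978) = -974934)
(q + 1/(V(1688, 788) + O(-1)*2154)) - 3206013 = (-974934 + 1/(1688² + ((19 - 1)/(-18 - 1))*2154)) - 3206013 = (-974934 + 1/(2849344 + (18/(-19))*2154)) - 3206013 = (-974934 + 1/(2849344 - 1/19*18*2154)) - 3206013 = (-974934 + 1/(2849344 - 18/19*2154)) - 3206013 = (-974934 + 1/(2849344 - 38772/19)) - 3206013 = (-974934 + 1/(54098764/19)) - 3206013 = (-974934 + 19/54098764) - 3206013 = -52742724381557/54098764 - 3206013 = -226184065049489/54098764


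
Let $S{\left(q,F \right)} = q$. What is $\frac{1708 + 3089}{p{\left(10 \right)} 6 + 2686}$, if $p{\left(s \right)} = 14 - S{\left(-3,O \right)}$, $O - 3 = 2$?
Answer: $\frac{117}{68} \approx 1.7206$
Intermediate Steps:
$O = 5$ ($O = 3 + 2 = 5$)
$p{\left(s \right)} = 17$ ($p{\left(s \right)} = 14 - -3 = 14 + 3 = 17$)
$\frac{1708 + 3089}{p{\left(10 \right)} 6 + 2686} = \frac{1708 + 3089}{17 \cdot 6 + 2686} = \frac{4797}{102 + 2686} = \frac{4797}{2788} = 4797 \cdot \frac{1}{2788} = \frac{117}{68}$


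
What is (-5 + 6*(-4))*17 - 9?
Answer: -502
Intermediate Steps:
(-5 + 6*(-4))*17 - 9 = (-5 - 24)*17 - 9 = -29*17 - 9 = -493 - 9 = -502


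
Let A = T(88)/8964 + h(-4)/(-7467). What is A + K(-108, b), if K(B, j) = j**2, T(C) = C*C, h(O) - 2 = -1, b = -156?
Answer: 135747351221/5577849 ≈ 24337.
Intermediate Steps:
h(O) = 1 (h(O) = 2 - 1 = 1)
T(C) = C**2
A = 4817957/5577849 (A = 88**2/8964 + 1/(-7467) = 7744*(1/8964) + 1*(-1/7467) = 1936/2241 - 1/7467 = 4817957/5577849 ≈ 0.86377)
A + K(-108, b) = 4817957/5577849 + (-156)**2 = 4817957/5577849 + 24336 = 135747351221/5577849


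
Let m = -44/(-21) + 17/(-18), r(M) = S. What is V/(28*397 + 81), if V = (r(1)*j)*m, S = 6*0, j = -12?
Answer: 0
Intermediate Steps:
S = 0
r(M) = 0
m = 145/126 (m = -44*(-1/21) + 17*(-1/18) = 44/21 - 17/18 = 145/126 ≈ 1.1508)
V = 0 (V = (0*(-12))*(145/126) = 0*(145/126) = 0)
V/(28*397 + 81) = 0/(28*397 + 81) = 0/(11116 + 81) = 0/11197 = 0*(1/11197) = 0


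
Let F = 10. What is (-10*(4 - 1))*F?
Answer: -300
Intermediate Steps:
(-10*(4 - 1))*F = -10*(4 - 1)*10 = -10*3*10 = -30*10 = -300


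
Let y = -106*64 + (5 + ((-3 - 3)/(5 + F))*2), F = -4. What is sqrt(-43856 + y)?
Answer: I*sqrt(50647) ≈ 225.05*I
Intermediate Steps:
y = -6791 (y = -106*64 + (5 + ((-3 - 3)/(5 - 4))*2) = -6784 + (5 - 6/1*2) = -6784 + (5 - 6*1*2) = -6784 + (5 - 6*2) = -6784 + (5 - 12) = -6784 - 7 = -6791)
sqrt(-43856 + y) = sqrt(-43856 - 6791) = sqrt(-50647) = I*sqrt(50647)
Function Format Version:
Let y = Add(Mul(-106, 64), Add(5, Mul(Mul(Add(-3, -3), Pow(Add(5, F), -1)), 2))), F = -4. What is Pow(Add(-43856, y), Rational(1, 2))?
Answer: Mul(I, Pow(50647, Rational(1, 2))) ≈ Mul(225.05, I)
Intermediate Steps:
y = -6791 (y = Add(Mul(-106, 64), Add(5, Mul(Mul(Add(-3, -3), Pow(Add(5, -4), -1)), 2))) = Add(-6784, Add(5, Mul(Mul(-6, Pow(1, -1)), 2))) = Add(-6784, Add(5, Mul(Mul(-6, 1), 2))) = Add(-6784, Add(5, Mul(-6, 2))) = Add(-6784, Add(5, -12)) = Add(-6784, -7) = -6791)
Pow(Add(-43856, y), Rational(1, 2)) = Pow(Add(-43856, -6791), Rational(1, 2)) = Pow(-50647, Rational(1, 2)) = Mul(I, Pow(50647, Rational(1, 2)))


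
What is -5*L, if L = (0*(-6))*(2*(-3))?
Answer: 0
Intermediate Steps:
L = 0 (L = 0*(-6) = 0)
-5*L = -5*0 = 0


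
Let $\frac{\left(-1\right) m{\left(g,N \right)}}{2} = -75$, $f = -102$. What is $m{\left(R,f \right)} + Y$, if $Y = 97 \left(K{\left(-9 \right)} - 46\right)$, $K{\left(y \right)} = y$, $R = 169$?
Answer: $-5185$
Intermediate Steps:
$m{\left(g,N \right)} = 150$ ($m{\left(g,N \right)} = \left(-2\right) \left(-75\right) = 150$)
$Y = -5335$ ($Y = 97 \left(-9 - 46\right) = 97 \left(-55\right) = -5335$)
$m{\left(R,f \right)} + Y = 150 - 5335 = -5185$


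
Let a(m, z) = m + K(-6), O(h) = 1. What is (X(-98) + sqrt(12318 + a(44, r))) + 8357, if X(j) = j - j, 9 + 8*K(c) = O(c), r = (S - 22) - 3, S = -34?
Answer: 8357 + sqrt(12361) ≈ 8468.2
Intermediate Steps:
r = -59 (r = (-34 - 22) - 3 = -56 - 3 = -59)
K(c) = -1 (K(c) = -9/8 + (1/8)*1 = -9/8 + 1/8 = -1)
X(j) = 0
a(m, z) = -1 + m (a(m, z) = m - 1 = -1 + m)
(X(-98) + sqrt(12318 + a(44, r))) + 8357 = (0 + sqrt(12318 + (-1 + 44))) + 8357 = (0 + sqrt(12318 + 43)) + 8357 = (0 + sqrt(12361)) + 8357 = sqrt(12361) + 8357 = 8357 + sqrt(12361)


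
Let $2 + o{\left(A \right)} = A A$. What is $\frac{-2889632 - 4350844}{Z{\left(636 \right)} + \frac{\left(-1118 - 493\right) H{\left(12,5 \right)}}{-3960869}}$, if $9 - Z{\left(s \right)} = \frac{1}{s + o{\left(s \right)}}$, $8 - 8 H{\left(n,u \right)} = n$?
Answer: $- \frac{528115994233054260}{656439610393} \approx -8.0452 \cdot 10^{5}$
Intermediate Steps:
$H{\left(n,u \right)} = 1 - \frac{n}{8}$
$o{\left(A \right)} = -2 + A^{2}$ ($o{\left(A \right)} = -2 + A A = -2 + A^{2}$)
$Z{\left(s \right)} = 9 - \frac{1}{-2 + s + s^{2}}$ ($Z{\left(s \right)} = 9 - \frac{1}{s + \left(-2 + s^{2}\right)} = 9 - \frac{1}{-2 + s + s^{2}}$)
$\frac{-2889632 - 4350844}{Z{\left(636 \right)} + \frac{\left(-1118 - 493\right) H{\left(12,5 \right)}}{-3960869}} = \frac{-2889632 - 4350844}{\frac{-19 + 9 \cdot 636 + 9 \cdot 636^{2}}{-2 + 636 + 636^{2}} + \frac{\left(-1118 - 493\right) \left(1 - \frac{3}{2}\right)}{-3960869}} = - \frac{7240476}{\frac{-19 + 5724 + 9 \cdot 404496}{-2 + 636 + 404496} + - 1611 \left(1 - \frac{3}{2}\right) \left(- \frac{1}{3960869}\right)} = - \frac{7240476}{\frac{-19 + 5724 + 3640464}{405130} + \left(-1611\right) \left(- \frac{1}{2}\right) \left(- \frac{1}{3960869}\right)} = - \frac{7240476}{\frac{1}{405130} \cdot 3646169 + \frac{1611}{2} \left(- \frac{1}{3960869}\right)} = - \frac{7240476}{\frac{3646169}{405130} - \frac{1611}{7921738}} = - \frac{7240476}{\frac{656439610393}{72939402635}} = \left(-7240476\right) \frac{72939402635}{656439610393} = - \frac{528115994233054260}{656439610393}$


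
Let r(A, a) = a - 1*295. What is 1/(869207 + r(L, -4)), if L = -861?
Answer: 1/868908 ≈ 1.1509e-6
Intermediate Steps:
r(A, a) = -295 + a (r(A, a) = a - 295 = -295 + a)
1/(869207 + r(L, -4)) = 1/(869207 + (-295 - 4)) = 1/(869207 - 299) = 1/868908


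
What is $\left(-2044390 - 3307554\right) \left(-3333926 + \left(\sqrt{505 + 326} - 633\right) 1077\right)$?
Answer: $21491624906648 - 5764043688 \sqrt{831} \approx 2.1325 \cdot 10^{13}$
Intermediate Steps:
$\left(-2044390 - 3307554\right) \left(-3333926 + \left(\sqrt{505 + 326} - 633\right) 1077\right) = - 5351944 \left(-3333926 + \left(\sqrt{831} - 633\right) 1077\right) = - 5351944 \left(-3333926 + \left(-633 + \sqrt{831}\right) 1077\right) = - 5351944 \left(-3333926 - \left(681741 - 1077 \sqrt{831}\right)\right) = - 5351944 \left(-4015667 + 1077 \sqrt{831}\right) = 21491624906648 - 5764043688 \sqrt{831}$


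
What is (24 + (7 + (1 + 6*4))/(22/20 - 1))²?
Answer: 118336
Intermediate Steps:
(24 + (7 + (1 + 6*4))/(22/20 - 1))² = (24 + (7 + (1 + 24))/(22*(1/20) - 1))² = (24 + (7 + 25)/(11/10 - 1))² = (24 + 32/(⅒))² = (24 + 32*10)² = (24 + 320)² = 344² = 118336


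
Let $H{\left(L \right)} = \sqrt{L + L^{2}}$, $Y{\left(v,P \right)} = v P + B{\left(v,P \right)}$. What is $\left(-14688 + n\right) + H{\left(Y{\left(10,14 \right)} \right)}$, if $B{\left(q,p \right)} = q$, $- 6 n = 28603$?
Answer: $- \frac{116731}{6} + 5 \sqrt{906} \approx -19305.0$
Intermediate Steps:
$n = - \frac{28603}{6}$ ($n = \left(- \frac{1}{6}\right) 28603 = - \frac{28603}{6} \approx -4767.2$)
$Y{\left(v,P \right)} = v + P v$ ($Y{\left(v,P \right)} = v P + v = P v + v = v + P v$)
$\left(-14688 + n\right) + H{\left(Y{\left(10,14 \right)} \right)} = \left(-14688 - \frac{28603}{6}\right) + \sqrt{10 \left(1 + 14\right) \left(1 + 10 \left(1 + 14\right)\right)} = - \frac{116731}{6} + \sqrt{10 \cdot 15 \left(1 + 10 \cdot 15\right)} = - \frac{116731}{6} + \sqrt{150 \left(1 + 150\right)} = - \frac{116731}{6} + \sqrt{150 \cdot 151} = - \frac{116731}{6} + \sqrt{22650} = - \frac{116731}{6} + 5 \sqrt{906}$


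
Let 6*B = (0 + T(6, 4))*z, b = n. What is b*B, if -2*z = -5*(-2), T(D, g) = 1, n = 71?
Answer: -355/6 ≈ -59.167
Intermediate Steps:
z = -5 (z = -(-5)*(-2)/2 = -1/2*10 = -5)
b = 71
B = -5/6 (B = ((0 + 1)*(-5))/6 = (1*(-5))/6 = (1/6)*(-5) = -5/6 ≈ -0.83333)
b*B = 71*(-5/6) = -355/6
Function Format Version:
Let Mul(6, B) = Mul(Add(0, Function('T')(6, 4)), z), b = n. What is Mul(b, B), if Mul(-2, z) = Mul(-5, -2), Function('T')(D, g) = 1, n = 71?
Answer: Rational(-355, 6) ≈ -59.167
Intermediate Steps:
z = -5 (z = Mul(Rational(-1, 2), Mul(-5, -2)) = Mul(Rational(-1, 2), 10) = -5)
b = 71
B = Rational(-5, 6) (B = Mul(Rational(1, 6), Mul(Add(0, 1), -5)) = Mul(Rational(1, 6), Mul(1, -5)) = Mul(Rational(1, 6), -5) = Rational(-5, 6) ≈ -0.83333)
Mul(b, B) = Mul(71, Rational(-5, 6)) = Rational(-355, 6)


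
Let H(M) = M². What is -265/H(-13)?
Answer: -265/169 ≈ -1.5680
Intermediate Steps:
-265/H(-13) = -265/((-13)²) = -265/169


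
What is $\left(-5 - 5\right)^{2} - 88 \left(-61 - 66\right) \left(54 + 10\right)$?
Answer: $715364$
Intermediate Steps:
$\left(-5 - 5\right)^{2} - 88 \left(-61 - 66\right) \left(54 + 10\right) = \left(-10\right)^{2} - 88 \left(\left(-127\right) 64\right) = 100 - -715264 = 100 + 715264 = 715364$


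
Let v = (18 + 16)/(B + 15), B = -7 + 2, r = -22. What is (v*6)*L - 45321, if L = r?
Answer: -228849/5 ≈ -45770.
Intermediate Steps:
B = -5
L = -22
v = 17/5 (v = (18 + 16)/(-5 + 15) = 34/10 = 34*(1/10) = 17/5 ≈ 3.4000)
(v*6)*L - 45321 = ((17/5)*6)*(-22) - 45321 = (102/5)*(-22) - 45321 = -2244/5 - 45321 = -228849/5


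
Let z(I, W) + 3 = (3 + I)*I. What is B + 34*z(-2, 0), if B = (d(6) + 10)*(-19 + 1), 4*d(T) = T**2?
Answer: -512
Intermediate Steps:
d(T) = T**2/4
z(I, W) = -3 + I*(3 + I) (z(I, W) = -3 + (3 + I)*I = -3 + I*(3 + I))
B = -342 (B = ((1/4)*6**2 + 10)*(-19 + 1) = ((1/4)*36 + 10)*(-18) = (9 + 10)*(-18) = 19*(-18) = -342)
B + 34*z(-2, 0) = -342 + 34*(-3 + (-2)**2 + 3*(-2)) = -342 + 34*(-3 + 4 - 6) = -342 + 34*(-5) = -342 - 170 = -512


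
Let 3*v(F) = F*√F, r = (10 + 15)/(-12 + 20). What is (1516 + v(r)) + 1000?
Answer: 2516 + 125*√2/96 ≈ 2517.8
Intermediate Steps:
r = 25/8 ≈ 3.1250
v(F) = F^(3/2)/3 (v(F) = (F*√F)/3 = F^(3/2)/3)
(1516 + v(r)) + 1000 = (1516 + (25/8)^(3/2)/3) + 1000 = (1516 + (125*√2/32)/3) + 1000 = (1516 + 125*√2/96) + 1000 = 2516 + 125*√2/96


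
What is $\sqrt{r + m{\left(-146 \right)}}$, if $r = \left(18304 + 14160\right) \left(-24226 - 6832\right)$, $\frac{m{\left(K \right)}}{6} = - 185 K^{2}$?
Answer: $2 i \sqrt{257981918} \approx 32124.0 i$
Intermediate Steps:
$m{\left(K \right)} = - 1110 K^{2}$ ($m{\left(K \right)} = 6 \left(- 185 K^{2}\right) = - 1110 K^{2}$)
$r = -1008266912$ ($r = 32464 \left(-31058\right) = -1008266912$)
$\sqrt{r + m{\left(-146 \right)}} = \sqrt{-1008266912 - 1110 \left(-146\right)^{2}} = \sqrt{-1008266912 - 23660760} = \sqrt{-1031927672} = 2 i \sqrt{257981918}$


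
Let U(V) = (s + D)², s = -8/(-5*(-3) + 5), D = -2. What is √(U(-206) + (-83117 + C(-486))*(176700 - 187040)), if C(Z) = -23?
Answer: 4*√1343230634/5 ≈ 29320.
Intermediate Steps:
s = -⅖ (s = -8/(15 + 5) = -8/20 = -8*1/20 = -⅖ ≈ -0.40000)
U(V) = 144/25 (U(V) = (-⅖ - 2)² = (-12/5)² = 144/25)
√(U(-206) + (-83117 + C(-486))*(176700 - 187040)) = √(144/25 + (-83117 - 23)*(176700 - 187040)) = √(144/25 - 83140*(-10340)) = √(144/25 + 859667600) = √(21491690144/25) = 4*√1343230634/5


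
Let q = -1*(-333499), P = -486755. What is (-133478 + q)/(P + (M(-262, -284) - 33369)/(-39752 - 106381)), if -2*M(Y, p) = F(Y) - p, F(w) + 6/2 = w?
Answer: -58459337586/142261870073 ≈ -0.41093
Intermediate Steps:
F(w) = -3 + w
M(Y, p) = 3/2 + p/2 - Y/2 (M(Y, p) = -((-3 + Y) - p)/2 = -(-3 + Y - p)/2 = 3/2 + p/2 - Y/2)
q = 333499
(-133478 + q)/(P + (M(-262, -284) - 33369)/(-39752 - 106381)) = (-133478 + 333499)/(-486755 + ((3/2 + (½)*(-284) - ½*(-262)) - 33369)/(-39752 - 106381)) = 200021/(-486755 + ((3/2 - 142 + 131) - 33369)/(-146133)) = 200021/(-486755 + (-19/2 - 33369)*(-1/146133)) = 200021/(-486755 - 66757/2*(-1/146133)) = 200021/(-486755 + 66757/292266) = 200021/(-142261870073/292266) = 200021*(-292266/142261870073) = -58459337586/142261870073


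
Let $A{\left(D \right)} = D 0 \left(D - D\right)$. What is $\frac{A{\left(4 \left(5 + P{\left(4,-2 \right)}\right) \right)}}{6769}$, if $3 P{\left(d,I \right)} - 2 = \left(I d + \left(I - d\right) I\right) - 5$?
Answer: $0$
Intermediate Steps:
$P{\left(d,I \right)} = -1 + \frac{I d}{3} + \frac{I \left(I - d\right)}{3}$ ($P{\left(d,I \right)} = \frac{2}{3} + \frac{\left(I d + \left(I - d\right) I\right) - 5}{3} = \frac{2}{3} + \frac{\left(I d + I \left(I - d\right)\right) - 5}{3} = \frac{2}{3} + \frac{-5 + I d + I \left(I - d\right)}{3} = \frac{2}{3} + \left(- \frac{5}{3} + \frac{I d}{3} + \frac{I \left(I - d\right)}{3}\right) = -1 + \frac{I d}{3} + \frac{I \left(I - d\right)}{3}$)
$A{\left(D \right)} = 0$ ($A{\left(D \right)} = 0 \cdot 0 = 0$)
$\frac{A{\left(4 \left(5 + P{\left(4,-2 \right)}\right) \right)}}{6769} = \frac{0}{6769} = 0 \cdot \frac{1}{6769} = 0$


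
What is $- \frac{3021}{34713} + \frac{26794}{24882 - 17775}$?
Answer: $\frac{5313625}{1442721} \approx 3.6831$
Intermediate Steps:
$- \frac{3021}{34713} + \frac{26794}{24882 - 17775} = \left(-3021\right) \frac{1}{34713} + \frac{26794}{7107} = - \frac{53}{609} + 26794 \cdot \frac{1}{7107} = - \frac{53}{609} + \frac{26794}{7107} = \frac{5313625}{1442721}$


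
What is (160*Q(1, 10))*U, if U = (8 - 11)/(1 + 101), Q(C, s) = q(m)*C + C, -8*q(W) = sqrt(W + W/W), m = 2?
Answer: -80/17 + 10*sqrt(3)/17 ≈ -3.6870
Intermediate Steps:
q(W) = -sqrt(1 + W)/8 (q(W) = -sqrt(W + W/W)/8 = -sqrt(W + 1)/8 = -sqrt(1 + W)/8)
Q(C, s) = C - C*sqrt(3)/8 (Q(C, s) = (-sqrt(1 + 2)/8)*C + C = (-sqrt(3)/8)*C + C = -C*sqrt(3)/8 + C = C - C*sqrt(3)/8)
U = -1/34 (U = -3/102 = -3*1/102 = -1/34 ≈ -0.029412)
(160*Q(1, 10))*U = (160*((1/8)*1*(8 - sqrt(3))))*(-1/34) = (160*(1 - sqrt(3)/8))*(-1/34) = (160 - 20*sqrt(3))*(-1/34) = -80/17 + 10*sqrt(3)/17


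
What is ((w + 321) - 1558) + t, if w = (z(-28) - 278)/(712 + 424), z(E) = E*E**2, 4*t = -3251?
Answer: -1175373/568 ≈ -2069.3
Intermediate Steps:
t = -3251/4 (t = (1/4)*(-3251) = -3251/4 ≈ -812.75)
z(E) = E**3
w = -11115/568 (w = ((-28)**3 - 278)/(712 + 424) = (-21952 - 278)/1136 = -22230*1/1136 = -11115/568 ≈ -19.569)
((w + 321) - 1558) + t = ((-11115/568 + 321) - 1558) - 3251/4 = (171213/568 - 1558) - 3251/4 = -713731/568 - 3251/4 = -1175373/568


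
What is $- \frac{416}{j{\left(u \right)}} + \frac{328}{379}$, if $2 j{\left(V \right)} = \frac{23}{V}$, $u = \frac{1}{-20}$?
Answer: $\frac{116552}{43585} \approx 2.6741$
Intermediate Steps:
$u = - \frac{1}{20} \approx -0.05$
$j{\left(V \right)} = \frac{23}{2 V}$ ($j{\left(V \right)} = \frac{23 \frac{1}{V}}{2} = \frac{23}{2 V}$)
$- \frac{416}{j{\left(u \right)}} + \frac{328}{379} = - \frac{416}{\frac{23}{2} \frac{1}{- \frac{1}{20}}} + \frac{328}{379} = - \frac{416}{\frac{23}{2} \left(-20\right)} + 328 \cdot \frac{1}{379} = - \frac{416}{-230} + \frac{328}{379} = \left(-416\right) \left(- \frac{1}{230}\right) + \frac{328}{379} = \frac{208}{115} + \frac{328}{379} = \frac{116552}{43585}$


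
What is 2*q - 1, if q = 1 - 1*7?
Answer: -13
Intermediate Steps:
q = -6 (q = 1 - 7 = -6)
2*q - 1 = 2*(-6) - 1 = -12 - 1 = -13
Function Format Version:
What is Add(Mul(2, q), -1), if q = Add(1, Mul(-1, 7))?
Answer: -13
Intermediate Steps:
q = -6 (q = Add(1, -7) = -6)
Add(Mul(2, q), -1) = Add(Mul(2, -6), -1) = Add(-12, -1) = -13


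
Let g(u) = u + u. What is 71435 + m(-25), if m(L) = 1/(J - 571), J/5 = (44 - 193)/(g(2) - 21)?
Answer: 640200453/8962 ≈ 71435.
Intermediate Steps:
g(u) = 2*u
J = 745/17 (J = 5*((44 - 193)/(2*2 - 21)) = 5*(-149/(4 - 21)) = 5*(-149/(-17)) = 5*(-149*(-1/17)) = 5*(149/17) = 745/17 ≈ 43.824)
m(L) = -17/8962 (m(L) = 1/(745/17 - 571) = 1/(-8962/17) = -17/8962)
71435 + m(-25) = 71435 - 17/8962 = 640200453/8962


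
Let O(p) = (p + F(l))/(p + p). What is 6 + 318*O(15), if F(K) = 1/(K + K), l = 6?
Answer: 9953/60 ≈ 165.88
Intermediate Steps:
F(K) = 1/(2*K)
O(p) = (1/12 + p)/(2*p) (O(p) = (p + (½)/6)/(p + p) = (p + (½)*(⅙))/((2*p)) = (p + 1/12)*(1/(2*p)) = (1/12 + p)*(1/(2*p)) = (1/12 + p)/(2*p))
6 + 318*O(15) = 6 + 318*((1/24)*(1 + 12*15)/15) = 6 + 318*((1/24)*(1/15)*(1 + 180)) = 6 + 318*((1/24)*(1/15)*181) = 6 + 318*(181/360) = 6 + 9593/60 = 9953/60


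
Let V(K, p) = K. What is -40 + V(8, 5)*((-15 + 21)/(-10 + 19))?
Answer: -104/3 ≈ -34.667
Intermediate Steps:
-40 + V(8, 5)*((-15 + 21)/(-10 + 19)) = -40 + 8*((-15 + 21)/(-10 + 19)) = -40 + 8*(6/9) = -40 + 8*(6*(⅑)) = -40 + 8*(⅔) = -40 + 16/3 = -104/3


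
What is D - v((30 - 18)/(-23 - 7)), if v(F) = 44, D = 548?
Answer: 504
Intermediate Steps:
D - v((30 - 18)/(-23 - 7)) = 548 - 1*44 = 548 - 44 = 504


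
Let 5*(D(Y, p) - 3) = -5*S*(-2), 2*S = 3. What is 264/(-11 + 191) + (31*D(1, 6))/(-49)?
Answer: -1712/735 ≈ -2.3293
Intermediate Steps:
S = 3/2 (S = (½)*3 = 3/2 ≈ 1.5000)
D(Y, p) = 6 (D(Y, p) = 3 + (-5*3/2*(-2))/5 = 3 + (-15/2*(-2))/5 = 3 + (⅕)*15 = 3 + 3 = 6)
264/(-11 + 191) + (31*D(1, 6))/(-49) = 264/(-11 + 191) + (31*6)/(-49) = 264/180 + 186*(-1/49) = 264*(1/180) - 186/49 = 22/15 - 186/49 = -1712/735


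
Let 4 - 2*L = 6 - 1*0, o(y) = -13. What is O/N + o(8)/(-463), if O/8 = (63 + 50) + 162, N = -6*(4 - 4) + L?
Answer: -1018587/463 ≈ -2200.0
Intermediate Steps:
L = -1 (L = 2 - (6 - 1*0)/2 = 2 - (6 + 0)/2 = 2 - 1/2*6 = 2 - 3 = -1)
N = -1 (N = -6*(4 - 4) - 1 = -6*0 - 1 = 0 - 1 = -1)
O = 2200 (O = 8*((63 + 50) + 162) = 8*(113 + 162) = 8*275 = 2200)
O/N + o(8)/(-463) = 2200/(-1) - 13/(-463) = 2200*(-1) - 13*(-1/463) = -2200 + 13/463 = -1018587/463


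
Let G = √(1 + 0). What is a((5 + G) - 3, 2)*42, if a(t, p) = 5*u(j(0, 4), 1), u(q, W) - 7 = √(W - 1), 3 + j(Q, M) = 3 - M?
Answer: 1470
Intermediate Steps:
j(Q, M) = -M (j(Q, M) = -3 + (3 - M) = -M)
G = 1 (G = √1 = 1)
u(q, W) = 7 + √(-1 + W) (u(q, W) = 7 + √(W - 1) = 7 + √(-1 + W))
a(t, p) = 35 (a(t, p) = 5*(7 + √(-1 + 1)) = 5*(7 + √0) = 5*(7 + 0) = 5*7 = 35)
a((5 + G) - 3, 2)*42 = 35*42 = 1470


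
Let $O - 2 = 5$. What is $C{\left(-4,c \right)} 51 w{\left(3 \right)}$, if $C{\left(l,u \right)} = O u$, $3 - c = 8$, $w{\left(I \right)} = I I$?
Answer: $-16065$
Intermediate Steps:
$O = 7$ ($O = 2 + 5 = 7$)
$w{\left(I \right)} = I^{2}$
$c = -5$ ($c = 3 - 8 = -5$)
$C{\left(l,u \right)} = 7 u$
$C{\left(-4,c \right)} 51 w{\left(3 \right)} = 7 \left(-5\right) 51 \cdot 3^{2} = \left(-35\right) 51 \cdot 9 = \left(-1785\right) 9 = -16065$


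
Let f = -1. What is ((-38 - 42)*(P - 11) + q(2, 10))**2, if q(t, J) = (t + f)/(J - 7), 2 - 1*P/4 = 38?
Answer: 1383914401/9 ≈ 1.5377e+8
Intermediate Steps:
P = -144 (P = 8 - 4*38 = 8 - 152 = -144)
q(t, J) = (-1 + t)/(-7 + J) (q(t, J) = (t - 1)/(J - 7) = (-1 + t)/(-7 + J))
((-38 - 42)*(P - 11) + q(2, 10))**2 = ((-38 - 42)*(-144 - 11) + (-1 + 2)/(-7 + 10))**2 = (-80*(-155) + 1/3)**2 = (12400 + (1/3)*1)**2 = (12400 + 1/3)**2 = (37201/3)**2 = 1383914401/9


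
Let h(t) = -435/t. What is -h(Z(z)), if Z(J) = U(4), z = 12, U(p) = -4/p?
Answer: -435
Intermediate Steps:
Z(J) = -1 (Z(J) = -4/4 = -4*¼ = -1)
-h(Z(z)) = -(-435)/(-1) = -(-435)*(-1) = -1*435 = -435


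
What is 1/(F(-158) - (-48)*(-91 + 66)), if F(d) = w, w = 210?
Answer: -1/990 ≈ -0.0010101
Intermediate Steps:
F(d) = 210
1/(F(-158) - (-48)*(-91 + 66)) = 1/(210 - (-48)*(-91 + 66)) = 1/(210 - (-48)*(-25)) = 1/(210 - 1*1200) = 1/(210 - 1200) = 1/(-990) = -1/990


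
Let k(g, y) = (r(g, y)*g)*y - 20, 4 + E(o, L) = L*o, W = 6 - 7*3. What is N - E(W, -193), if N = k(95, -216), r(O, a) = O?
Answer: -1952311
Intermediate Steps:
W = -15 (W = 6 - 21 = -15)
E(o, L) = -4 + L*o
k(g, y) = -20 + y*g² (k(g, y) = (g*g)*y - 20 = g²*y - 20 = y*g² - 20 = -20 + y*g²)
N = -1949420 (N = -20 - 216*95² = -20 - 216*9025 = -20 - 1949400 = -1949420)
N - E(W, -193) = -1949420 - (-4 - 193*(-15)) = -1949420 - (-4 + 2895) = -1949420 - 1*2891 = -1949420 - 2891 = -1952311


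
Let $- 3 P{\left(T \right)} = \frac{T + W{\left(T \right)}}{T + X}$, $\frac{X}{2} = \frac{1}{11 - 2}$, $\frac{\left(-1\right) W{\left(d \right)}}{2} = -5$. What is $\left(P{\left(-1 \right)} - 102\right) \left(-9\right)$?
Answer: $\frac{6183}{7} \approx 883.29$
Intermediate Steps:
$W{\left(d \right)} = 10$ ($W{\left(d \right)} = \left(-2\right) \left(-5\right) = 10$)
$X = \frac{2}{9}$ ($X = \frac{2}{11 - 2} = \frac{2}{9} \approx 0.22222$)
$P{\left(T \right)} = - \frac{10 + T}{3 \left(\frac{2}{9} + T\right)}$ ($P{\left(T \right)} = - \frac{\left(T + 10\right) \frac{1}{T + \frac{2}{9}}}{3} = - \frac{\left(10 + T\right) \frac{1}{\frac{2}{9} + T}}{3} = - \frac{\frac{1}{\frac{2}{9} + T} \left(10 + T\right)}{3} = - \frac{10 + T}{3 \left(\frac{2}{9} + T\right)}$)
$\left(P{\left(-1 \right)} - 102\right) \left(-9\right) = \left(\frac{3 \left(-10 - -1\right)}{2 + 9 \left(-1\right)} - 102\right) \left(-9\right) = \left(\frac{3 \left(-10 + 1\right)}{2 - 9} - 102\right) \left(-9\right) = \left(3 \frac{1}{-7} \left(-9\right) - 102\right) \left(-9\right) = \left(3 \left(- \frac{1}{7}\right) \left(-9\right) - 102\right) \left(-9\right) = \left(\frac{27}{7} - 102\right) \left(-9\right) = \left(- \frac{687}{7}\right) \left(-9\right) = \frac{6183}{7}$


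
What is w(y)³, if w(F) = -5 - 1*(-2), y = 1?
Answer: -27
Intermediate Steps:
w(F) = -3 (w(F) = -5 + 2 = -3)
w(y)³ = (-3)³ = -27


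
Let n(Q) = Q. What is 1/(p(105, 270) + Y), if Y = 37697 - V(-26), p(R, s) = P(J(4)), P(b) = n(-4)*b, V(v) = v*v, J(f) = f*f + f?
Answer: 1/36941 ≈ 2.7070e-5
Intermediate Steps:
J(f) = f + f**2 (J(f) = f**2 + f = f + f**2)
V(v) = v**2
P(b) = -4*b
p(R, s) = -80 (p(R, s) = -16*(1 + 4) = -16*5 = -4*20 = -80)
Y = 37021 (Y = 37697 - 1*(-26)**2 = 37697 - 1*676 = 37697 - 676 = 37021)
1/(p(105, 270) + Y) = 1/(-80 + 37021) = 1/36941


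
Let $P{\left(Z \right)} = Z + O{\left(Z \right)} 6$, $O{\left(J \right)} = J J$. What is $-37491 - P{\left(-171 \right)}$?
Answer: $-212766$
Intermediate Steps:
$O{\left(J \right)} = J^{2}$
$P{\left(Z \right)} = Z + 6 Z^{2}$ ($P{\left(Z \right)} = Z + Z^{2} \cdot 6 = Z + 6 Z^{2}$)
$-37491 - P{\left(-171 \right)} = -37491 - - 171 \left(1 + 6 \left(-171\right)\right) = -37491 - - 171 \left(1 - 1026\right) = -37491 - \left(-171\right) \left(-1025\right) = -37491 - 175275 = -212766$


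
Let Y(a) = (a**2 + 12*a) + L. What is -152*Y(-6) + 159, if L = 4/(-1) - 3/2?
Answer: 6467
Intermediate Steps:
L = -11/2 (L = 4*(-1) - 3*1/2 = -4 - 3/2 = -11/2 ≈ -5.5000)
Y(a) = -11/2 + a**2 + 12*a (Y(a) = (a**2 + 12*a) - 11/2 = -11/2 + a**2 + 12*a)
-152*Y(-6) + 159 = -152*(-11/2 + (-6)**2 + 12*(-6)) + 159 = -152*(-11/2 + 36 - 72) + 159 = -152*(-83/2) + 159 = 6308 + 159 = 6467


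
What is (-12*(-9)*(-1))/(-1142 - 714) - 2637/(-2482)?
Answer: 645291/575824 ≈ 1.1206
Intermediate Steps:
(-12*(-9)*(-1))/(-1142 - 714) - 2637/(-2482) = (108*(-1))/(-1856) - 2637*(-1/2482) = -108*(-1/1856) + 2637/2482 = 27/464 + 2637/2482 = 645291/575824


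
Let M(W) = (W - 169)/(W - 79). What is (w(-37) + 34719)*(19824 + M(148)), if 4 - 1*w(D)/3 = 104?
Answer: 15693170955/23 ≈ 6.8231e+8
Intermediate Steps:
w(D) = -300 (w(D) = 12 - 3*104 = 12 - 312 = -300)
M(W) = (-169 + W)/(-79 + W)
(w(-37) + 34719)*(19824 + M(148)) = (-300 + 34719)*(19824 + (-169 + 148)/(-79 + 148)) = 34419*(19824 - 21/69) = 34419*(19824 + (1/69)*(-21)) = 34419*(19824 - 7/23) = 34419*(455945/23) = 15693170955/23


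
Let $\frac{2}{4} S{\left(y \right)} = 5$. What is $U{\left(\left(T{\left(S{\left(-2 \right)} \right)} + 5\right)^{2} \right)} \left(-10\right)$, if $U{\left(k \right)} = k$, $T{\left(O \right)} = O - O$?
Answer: $-250$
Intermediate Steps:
$S{\left(y \right)} = 10$ ($S{\left(y \right)} = 2 \cdot 5 = 10$)
$T{\left(O \right)} = 0$
$U{\left(\left(T{\left(S{\left(-2 \right)} \right)} + 5\right)^{2} \right)} \left(-10\right) = \left(0 + 5\right)^{2} \left(-10\right) = 5^{2} \left(-10\right) = 25 \left(-10\right) = -250$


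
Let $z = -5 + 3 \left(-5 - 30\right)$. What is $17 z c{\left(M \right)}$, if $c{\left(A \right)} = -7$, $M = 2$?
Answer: $13090$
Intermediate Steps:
$z = -110$ ($z = -5 + 3 \left(-5 - 30\right) = -5 + 3 \left(-35\right) = -5 - 105 = -110$)
$17 z c{\left(M \right)} = 17 \left(-110\right) \left(-7\right) = \left(-1870\right) \left(-7\right) = 13090$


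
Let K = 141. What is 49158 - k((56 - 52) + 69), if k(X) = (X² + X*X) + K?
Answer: 38359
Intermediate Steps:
k(X) = 141 + 2*X² (k(X) = (X² + X*X) + 141 = (X² + X²) + 141 = 2*X² + 141 = 141 + 2*X²)
49158 - k((56 - 52) + 69) = 49158 - (141 + 2*((56 - 52) + 69)²) = 49158 - (141 + 2*(4 + 69)²) = 49158 - (141 + 2*73²) = 49158 - (141 + 2*5329) = 49158 - (141 + 10658) = 49158 - 1*10799 = 49158 - 10799 = 38359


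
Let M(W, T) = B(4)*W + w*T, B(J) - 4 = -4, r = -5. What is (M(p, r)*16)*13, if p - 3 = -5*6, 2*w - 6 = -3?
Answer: -1560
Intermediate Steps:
w = 3/2 (w = 3 + (1/2)*(-3) = 3 - 3/2 = 3/2 ≈ 1.5000)
B(J) = 0 (B(J) = 4 - 4 = 0)
p = -27 (p = 3 - 5*6 = 3 - 30 = -27)
M(W, T) = 3*T/2 (M(W, T) = 0*W + 3*T/2 = 0 + 3*T/2 = 3*T/2)
(M(p, r)*16)*13 = (((3/2)*(-5))*16)*13 = -15/2*16*13 = -120*13 = -1560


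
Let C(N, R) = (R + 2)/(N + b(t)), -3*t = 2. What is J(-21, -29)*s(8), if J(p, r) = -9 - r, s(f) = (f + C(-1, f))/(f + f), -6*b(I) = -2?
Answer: -35/4 ≈ -8.7500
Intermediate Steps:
t = -2/3 (t = -1/3*2 = -2/3 ≈ -0.66667)
b(I) = 1/3 (b(I) = -1/6*(-2) = 1/3)
C(N, R) = (2 + R)/(1/3 + N) (C(N, R) = (R + 2)/(N + 1/3) = (2 + R)/(1/3 + N))
s(f) = (-3 - f/2)/(2*f) (s(f) = (f + 3*(2 + f)/(1 + 3*(-1)))/(f + f) = (f + 3*(2 + f)/(1 - 3))/((2*f)) = (f + 3*(2 + f)/(-2))*(1/(2*f)) = (f + 3*(-1/2)*(2 + f))*(1/(2*f)) = (f + (-3 - 3*f/2))*(1/(2*f)) = (-3 - f/2)*(1/(2*f)) = (-3 - f/2)/(2*f))
J(-21, -29)*s(8) = (-9 - 1*(-29))*((1/4)*(-6 - 1*8)/8) = (-9 + 29)*((1/4)*(1/8)*(-6 - 8)) = 20*((1/4)*(1/8)*(-14)) = 20*(-7/16) = -35/4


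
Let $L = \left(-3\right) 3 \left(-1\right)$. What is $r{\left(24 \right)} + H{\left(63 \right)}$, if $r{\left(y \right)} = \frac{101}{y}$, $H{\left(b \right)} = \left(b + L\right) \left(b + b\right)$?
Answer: $\frac{217829}{24} \approx 9076.2$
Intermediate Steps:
$L = 9$ ($L = \left(-9\right) \left(-1\right) = 9$)
$H{\left(b \right)} = 2 b \left(9 + b\right)$ ($H{\left(b \right)} = \left(b + 9\right) \left(b + b\right) = \left(9 + b\right) 2 b = 2 b \left(9 + b\right)$)
$r{\left(24 \right)} + H{\left(63 \right)} = \frac{101}{24} + 2 \cdot 63 \left(9 + 63\right) = 101 \cdot \frac{1}{24} + 2 \cdot 63 \cdot 72 = \frac{101}{24} + 9072 = \frac{217829}{24}$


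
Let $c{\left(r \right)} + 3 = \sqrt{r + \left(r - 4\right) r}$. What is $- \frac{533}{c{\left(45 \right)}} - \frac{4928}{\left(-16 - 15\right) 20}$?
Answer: $\frac{689849}{97185} - \frac{533 \sqrt{210}}{627} \approx -5.2205$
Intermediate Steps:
$c{\left(r \right)} = -3 + \sqrt{r + r \left(-4 + r\right)}$ ($c{\left(r \right)} = -3 + \sqrt{r + \left(r - 4\right) r} = -3 + \sqrt{r + \left(-4 + r\right) r} = -3 + \sqrt{r + r \left(-4 + r\right)}$)
$- \frac{533}{c{\left(45 \right)}} - \frac{4928}{\left(-16 - 15\right) 20} = - \frac{533}{-3 + \sqrt{45 \left(-3 + 45\right)}} - \frac{4928}{\left(-16 - 15\right) 20} = - \frac{533}{-3 + \sqrt{45 \cdot 42}} - \frac{4928}{\left(-31\right) 20} = - \frac{533}{-3 + \sqrt{1890}} - \frac{4928}{-620} = - \frac{533}{-3 + 3 \sqrt{210}} - - \frac{1232}{155} = - \frac{533}{-3 + 3 \sqrt{210}} + \frac{1232}{155} = \frac{1232}{155} - \frac{533}{-3 + 3 \sqrt{210}}$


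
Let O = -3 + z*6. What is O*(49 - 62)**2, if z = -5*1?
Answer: -5577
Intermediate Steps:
z = -5
O = -33 (O = -3 - 5*6 = -3 - 30 = -33)
O*(49 - 62)**2 = -33*(49 - 62)**2 = -33*(-13)**2 = -33*169 = -5577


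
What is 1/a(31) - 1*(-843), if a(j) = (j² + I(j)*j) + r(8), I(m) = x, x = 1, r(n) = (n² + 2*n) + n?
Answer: 910441/1080 ≈ 843.00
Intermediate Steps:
r(n) = n² + 3*n
I(m) = 1
a(j) = 88 + j + j² (a(j) = (j² + 1*j) + 8*(3 + 8) = (j² + j) + 8*11 = (j + j²) + 88 = 88 + j + j²)
1/a(31) - 1*(-843) = 1/(88 + 31 + 31²) - 1*(-843) = 1/(88 + 31 + 961) + 843 = 1/1080 + 843 = 910441/1080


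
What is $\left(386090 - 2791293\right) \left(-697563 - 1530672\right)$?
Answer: $5359357506705$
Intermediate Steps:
$\left(386090 - 2791293\right) \left(-697563 - 1530672\right) = \left(-2405203\right) \left(-2228235\right) = 5359357506705$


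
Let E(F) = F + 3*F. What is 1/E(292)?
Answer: 1/1168 ≈ 0.00085616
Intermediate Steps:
E(F) = 4*F
1/E(292) = 1/(4*292) = 1/1168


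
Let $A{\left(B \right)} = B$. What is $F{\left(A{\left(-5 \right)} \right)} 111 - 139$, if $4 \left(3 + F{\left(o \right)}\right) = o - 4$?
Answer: $- \frac{2887}{4} \approx -721.75$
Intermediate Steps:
$F{\left(o \right)} = -4 + \frac{o}{4}$ ($F{\left(o \right)} = -3 + \frac{o - 4}{4} = -3 + \frac{-4 + o}{4} = -3 + \left(-1 + \frac{o}{4}\right) = -4 + \frac{o}{4}$)
$F{\left(A{\left(-5 \right)} \right)} 111 - 139 = \left(-4 + \frac{1}{4} \left(-5\right)\right) 111 - 139 = \left(-4 - \frac{5}{4}\right) 111 - 139 = \left(- \frac{21}{4}\right) 111 - 139 = - \frac{2331}{4} - 139 = - \frac{2887}{4}$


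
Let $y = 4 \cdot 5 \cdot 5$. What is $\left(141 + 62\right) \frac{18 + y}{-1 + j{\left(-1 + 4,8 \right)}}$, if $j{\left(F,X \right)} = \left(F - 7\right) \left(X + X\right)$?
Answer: $- \frac{23954}{65} \approx -368.52$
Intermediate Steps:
$y = 100$ ($y = 20 \cdot 5 = 100$)
$j{\left(F,X \right)} = 2 X \left(-7 + F\right)$ ($j{\left(F,X \right)} = \left(-7 + F\right) 2 X = 2 X \left(-7 + F\right)$)
$\left(141 + 62\right) \frac{18 + y}{-1 + j{\left(-1 + 4,8 \right)}} = \left(141 + 62\right) \frac{18 + 100}{-1 + 2 \cdot 8 \left(-7 + \left(-1 + 4\right)\right)} = 203 \frac{118}{-1 + 2 \cdot 8 \left(-7 + 3\right)} = 203 \frac{118}{-1 + 2 \cdot 8 \left(-4\right)} = 203 \frac{118}{-1 - 64} = 203 \frac{118}{-65} = 203 \cdot 118 \left(- \frac{1}{65}\right) = 203 \left(- \frac{118}{65}\right) = - \frac{23954}{65}$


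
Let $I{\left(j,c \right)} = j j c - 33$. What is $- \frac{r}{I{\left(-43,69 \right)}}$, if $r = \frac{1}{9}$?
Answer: $- \frac{1}{1147932} \approx -8.7113 \cdot 10^{-7}$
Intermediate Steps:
$I{\left(j,c \right)} = -33 + c j^{2}$ ($I{\left(j,c \right)} = j^{2} c - 33 = c j^{2} - 33 = -33 + c j^{2}$)
$r = \frac{1}{9} \approx 0.11111$
$- \frac{r}{I{\left(-43,69 \right)}} = - \frac{1}{9 \left(-33 + 69 \left(-43\right)^{2}\right)} = - \frac{1}{9 \left(-33 + 69 \cdot 1849\right)} = - \frac{1}{9 \left(-33 + 127581\right)} = - \frac{1}{9 \cdot 127548} = \left(-1\right) \frac{1}{1147932} = - \frac{1}{1147932}$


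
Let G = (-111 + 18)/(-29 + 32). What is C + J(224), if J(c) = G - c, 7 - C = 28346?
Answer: -28594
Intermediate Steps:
C = -28339 (C = 7 - 1*28346 = 7 - 28346 = -28339)
G = -31 (G = -93/3 = -93*⅓ = -31)
J(c) = -31 - c
C + J(224) = -28339 + (-31 - 1*224) = -28339 + (-31 - 224) = -28339 - 255 = -28594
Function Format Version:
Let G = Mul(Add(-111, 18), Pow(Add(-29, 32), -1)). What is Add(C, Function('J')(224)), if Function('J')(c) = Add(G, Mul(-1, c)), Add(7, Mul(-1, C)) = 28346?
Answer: -28594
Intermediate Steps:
C = -28339 (C = Add(7, Mul(-1, 28346)) = Add(7, -28346) = -28339)
G = -31 (G = Mul(-93, Pow(3, -1)) = Mul(-93, Rational(1, 3)) = -31)
Function('J')(c) = Add(-31, Mul(-1, c))
Add(C, Function('J')(224)) = Add(-28339, Add(-31, Mul(-1, 224))) = Add(-28339, Add(-31, -224)) = Add(-28339, -255) = -28594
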